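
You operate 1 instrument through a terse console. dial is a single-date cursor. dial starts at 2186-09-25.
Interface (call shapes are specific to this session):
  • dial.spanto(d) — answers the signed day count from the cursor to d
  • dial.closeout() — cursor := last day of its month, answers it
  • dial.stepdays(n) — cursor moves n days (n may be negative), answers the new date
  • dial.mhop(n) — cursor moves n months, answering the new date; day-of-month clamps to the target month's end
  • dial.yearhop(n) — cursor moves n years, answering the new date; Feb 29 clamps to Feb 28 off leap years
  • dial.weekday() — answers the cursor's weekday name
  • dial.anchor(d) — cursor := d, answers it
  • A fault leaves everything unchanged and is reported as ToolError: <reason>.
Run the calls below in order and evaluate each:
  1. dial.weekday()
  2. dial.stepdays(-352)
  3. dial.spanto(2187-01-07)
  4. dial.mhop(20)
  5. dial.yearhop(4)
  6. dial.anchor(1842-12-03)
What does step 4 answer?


Answer: 2187-06-08

Derivation:
==> dial.weekday()
<== Monday
==> dial.stepdays(n='-352')
<== 2185-10-08
==> dial.spanto(d='2187-01-07')
<== 456
==> dial.mhop(n='20')
<== 2187-06-08
==> dial.yearhop(n='4')
<== 2191-06-08
==> dial.anchor(d='1842-12-03')
<== 1842-12-03


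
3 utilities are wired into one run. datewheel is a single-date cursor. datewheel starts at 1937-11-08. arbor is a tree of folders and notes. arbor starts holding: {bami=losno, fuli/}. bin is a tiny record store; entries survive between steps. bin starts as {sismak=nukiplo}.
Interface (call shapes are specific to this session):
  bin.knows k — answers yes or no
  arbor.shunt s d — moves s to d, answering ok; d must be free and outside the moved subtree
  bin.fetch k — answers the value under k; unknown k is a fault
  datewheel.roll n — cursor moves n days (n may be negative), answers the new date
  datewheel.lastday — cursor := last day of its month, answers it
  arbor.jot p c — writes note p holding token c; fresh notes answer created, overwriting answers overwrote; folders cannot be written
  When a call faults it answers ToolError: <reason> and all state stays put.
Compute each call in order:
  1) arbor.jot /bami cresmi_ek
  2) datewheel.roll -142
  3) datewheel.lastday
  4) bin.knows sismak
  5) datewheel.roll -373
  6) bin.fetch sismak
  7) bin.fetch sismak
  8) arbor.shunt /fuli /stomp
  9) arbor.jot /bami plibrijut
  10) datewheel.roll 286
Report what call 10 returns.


>>> jot p=/bami c=cresmi_ek
= overwrote
>>> roll n=-142
= 1937-06-19
>>> lastday
= 1937-06-30
>>> knows k=sismak
= yes
>>> roll n=-373
= 1936-06-22
>>> fetch k=sismak
= nukiplo
>>> fetch k=sismak
= nukiplo
>>> shunt s=/fuli d=/stomp
= ok
>>> jot p=/bami c=plibrijut
= overwrote
>>> roll n=286
= 1937-04-04

Answer: 1937-04-04


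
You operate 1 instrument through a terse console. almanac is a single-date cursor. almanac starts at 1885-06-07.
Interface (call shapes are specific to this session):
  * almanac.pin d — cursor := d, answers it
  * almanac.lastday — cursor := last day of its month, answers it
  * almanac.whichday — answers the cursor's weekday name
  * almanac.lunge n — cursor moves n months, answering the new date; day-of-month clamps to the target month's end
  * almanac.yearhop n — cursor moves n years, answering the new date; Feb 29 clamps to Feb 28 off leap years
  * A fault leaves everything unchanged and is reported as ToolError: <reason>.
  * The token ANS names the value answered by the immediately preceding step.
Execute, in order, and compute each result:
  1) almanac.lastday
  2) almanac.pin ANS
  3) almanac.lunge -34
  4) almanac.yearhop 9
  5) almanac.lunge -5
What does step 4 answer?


CALL lastday[]
RET  1885-06-30
CALL pin[d→ANS]
RET  1885-06-30
CALL lunge[n→-34]
RET  1882-08-30
CALL yearhop[n→9]
RET  1891-08-30
CALL lunge[n→-5]
RET  1891-03-30

Answer: 1891-08-30


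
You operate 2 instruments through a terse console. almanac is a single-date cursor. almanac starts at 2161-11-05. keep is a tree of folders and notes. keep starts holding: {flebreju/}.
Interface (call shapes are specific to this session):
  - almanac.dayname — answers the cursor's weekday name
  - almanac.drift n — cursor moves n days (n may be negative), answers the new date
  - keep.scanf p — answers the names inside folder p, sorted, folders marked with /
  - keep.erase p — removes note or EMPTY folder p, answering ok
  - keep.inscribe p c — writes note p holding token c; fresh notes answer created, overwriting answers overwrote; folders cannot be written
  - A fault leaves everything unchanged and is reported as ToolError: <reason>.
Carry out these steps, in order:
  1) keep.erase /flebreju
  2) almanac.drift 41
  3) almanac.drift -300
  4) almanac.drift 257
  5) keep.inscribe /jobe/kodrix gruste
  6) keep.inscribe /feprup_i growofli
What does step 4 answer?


Calling erase using p: /flebreju, which returns ok.
I try drift using n: 41, and observe 2161-12-16.
I run drift using n: -300, — result: 2161-02-19.
I invoke drift using n: 257: 2161-11-03.
I call inscribe using p: /jobe/kodrix, c: gruste, yielding ToolError: no parent.
I run inscribe using p: /feprup_i, c: growofli, and see created.

Answer: 2161-11-03


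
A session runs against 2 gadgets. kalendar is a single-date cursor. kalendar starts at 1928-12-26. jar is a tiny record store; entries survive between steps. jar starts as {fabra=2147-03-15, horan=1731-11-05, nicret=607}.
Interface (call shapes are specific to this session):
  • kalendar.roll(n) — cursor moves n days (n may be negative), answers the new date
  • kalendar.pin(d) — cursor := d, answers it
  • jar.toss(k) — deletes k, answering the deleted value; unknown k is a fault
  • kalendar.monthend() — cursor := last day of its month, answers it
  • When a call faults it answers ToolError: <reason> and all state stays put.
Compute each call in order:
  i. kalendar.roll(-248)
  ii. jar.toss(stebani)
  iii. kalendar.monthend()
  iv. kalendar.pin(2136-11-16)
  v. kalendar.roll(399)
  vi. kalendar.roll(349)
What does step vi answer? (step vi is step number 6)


Calling kalendar.roll passing -248, which returns 1928-04-22.
I try jar.toss passing stebani, and see ToolError: no such key stebani.
I call kalendar.monthend(), yielding 1928-04-30.
I call kalendar.pin passing 2136-11-16, → 2136-11-16.
I use kalendar.roll passing 399, → 2137-12-20.
I use kalendar.roll passing 349, which returns 2138-12-04.

Answer: 2138-12-04


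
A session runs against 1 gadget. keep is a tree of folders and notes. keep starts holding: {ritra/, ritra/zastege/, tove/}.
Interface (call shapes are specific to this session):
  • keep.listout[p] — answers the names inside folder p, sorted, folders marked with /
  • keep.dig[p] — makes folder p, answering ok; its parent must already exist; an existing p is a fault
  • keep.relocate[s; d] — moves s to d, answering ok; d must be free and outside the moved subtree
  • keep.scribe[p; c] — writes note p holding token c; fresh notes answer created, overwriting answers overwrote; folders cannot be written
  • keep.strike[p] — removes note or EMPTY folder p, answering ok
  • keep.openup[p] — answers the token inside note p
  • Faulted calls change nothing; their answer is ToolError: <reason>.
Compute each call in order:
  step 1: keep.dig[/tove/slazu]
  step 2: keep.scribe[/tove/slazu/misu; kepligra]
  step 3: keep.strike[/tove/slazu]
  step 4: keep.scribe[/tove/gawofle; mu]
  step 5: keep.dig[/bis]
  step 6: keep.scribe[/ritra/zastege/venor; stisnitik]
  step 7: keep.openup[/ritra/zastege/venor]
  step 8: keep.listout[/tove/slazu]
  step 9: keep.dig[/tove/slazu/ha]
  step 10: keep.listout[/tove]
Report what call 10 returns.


Answer: [gawofle, slazu/]

Derivation:
! keep.dig(/tove/slazu) ~> ok
! keep.scribe(/tove/slazu/misu, kepligra) ~> created
! keep.strike(/tove/slazu) ~> ToolError: not empty
! keep.scribe(/tove/gawofle, mu) ~> created
! keep.dig(/bis) ~> ok
! keep.scribe(/ritra/zastege/venor, stisnitik) ~> created
! keep.openup(/ritra/zastege/venor) ~> stisnitik
! keep.listout(/tove/slazu) ~> [misu]
! keep.dig(/tove/slazu/ha) ~> ok
! keep.listout(/tove) ~> [gawofle, slazu/]


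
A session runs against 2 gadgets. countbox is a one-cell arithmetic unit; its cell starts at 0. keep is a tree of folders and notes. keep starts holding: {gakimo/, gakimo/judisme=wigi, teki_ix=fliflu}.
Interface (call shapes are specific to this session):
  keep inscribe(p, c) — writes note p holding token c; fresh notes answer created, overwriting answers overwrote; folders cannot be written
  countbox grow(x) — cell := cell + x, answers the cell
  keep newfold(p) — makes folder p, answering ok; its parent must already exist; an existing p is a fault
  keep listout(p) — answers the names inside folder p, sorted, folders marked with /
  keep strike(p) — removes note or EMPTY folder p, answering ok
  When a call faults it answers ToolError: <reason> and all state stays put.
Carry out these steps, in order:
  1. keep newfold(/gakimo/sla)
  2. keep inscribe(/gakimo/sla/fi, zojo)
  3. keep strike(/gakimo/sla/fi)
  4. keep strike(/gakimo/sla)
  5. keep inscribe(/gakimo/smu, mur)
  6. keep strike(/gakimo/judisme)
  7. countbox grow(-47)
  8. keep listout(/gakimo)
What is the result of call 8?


% 1. keep newfold(p='/gakimo/sla') => ok
% 2. keep inscribe(p='/gakimo/sla/fi', c='zojo') => created
% 3. keep strike(p='/gakimo/sla/fi') => ok
% 4. keep strike(p='/gakimo/sla') => ok
% 5. keep inscribe(p='/gakimo/smu', c='mur') => created
% 6. keep strike(p='/gakimo/judisme') => ok
% 7. countbox grow(x='-47') => -47
% 8. keep listout(p='/gakimo') => [smu]

Answer: [smu]


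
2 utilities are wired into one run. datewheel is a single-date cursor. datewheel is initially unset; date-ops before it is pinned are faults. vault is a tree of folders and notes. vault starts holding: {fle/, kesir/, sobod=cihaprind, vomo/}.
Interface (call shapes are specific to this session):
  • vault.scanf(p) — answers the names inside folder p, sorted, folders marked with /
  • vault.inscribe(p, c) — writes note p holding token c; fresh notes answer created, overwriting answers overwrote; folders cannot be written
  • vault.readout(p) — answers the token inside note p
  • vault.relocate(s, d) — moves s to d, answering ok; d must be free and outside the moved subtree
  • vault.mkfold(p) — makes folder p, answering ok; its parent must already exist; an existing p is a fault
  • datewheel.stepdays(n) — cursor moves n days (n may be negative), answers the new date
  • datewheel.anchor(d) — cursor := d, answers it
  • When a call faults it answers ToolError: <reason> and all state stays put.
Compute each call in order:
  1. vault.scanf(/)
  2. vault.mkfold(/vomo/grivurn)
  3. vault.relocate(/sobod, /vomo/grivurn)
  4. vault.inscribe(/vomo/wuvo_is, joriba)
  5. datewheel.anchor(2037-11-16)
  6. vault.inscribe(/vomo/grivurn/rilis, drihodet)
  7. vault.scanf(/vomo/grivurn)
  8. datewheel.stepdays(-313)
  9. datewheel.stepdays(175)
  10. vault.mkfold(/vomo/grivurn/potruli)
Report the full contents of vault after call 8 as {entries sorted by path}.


Answer: {fle/, kesir/, sobod=cihaprind, vomo/, vomo/grivurn/, vomo/grivurn/rilis=drihodet, vomo/wuvo_is=joriba}

Derivation:
Do: vault.scanf[p='/']
See: [fle/, kesir/, sobod, vomo/]
Do: vault.mkfold[p='/vomo/grivurn']
See: ok
Do: vault.relocate[s='/sobod'; d='/vomo/grivurn']
See: ToolError: exists
Do: vault.inscribe[p='/vomo/wuvo_is'; c='joriba']
See: created
Do: datewheel.anchor[d='2037-11-16']
See: 2037-11-16
Do: vault.inscribe[p='/vomo/grivurn/rilis'; c='drihodet']
See: created
Do: vault.scanf[p='/vomo/grivurn']
See: [rilis]
Do: datewheel.stepdays[n='-313']
See: 2037-01-07
Do: datewheel.stepdays[n='175']
See: 2037-07-01
Do: vault.mkfold[p='/vomo/grivurn/potruli']
See: ok


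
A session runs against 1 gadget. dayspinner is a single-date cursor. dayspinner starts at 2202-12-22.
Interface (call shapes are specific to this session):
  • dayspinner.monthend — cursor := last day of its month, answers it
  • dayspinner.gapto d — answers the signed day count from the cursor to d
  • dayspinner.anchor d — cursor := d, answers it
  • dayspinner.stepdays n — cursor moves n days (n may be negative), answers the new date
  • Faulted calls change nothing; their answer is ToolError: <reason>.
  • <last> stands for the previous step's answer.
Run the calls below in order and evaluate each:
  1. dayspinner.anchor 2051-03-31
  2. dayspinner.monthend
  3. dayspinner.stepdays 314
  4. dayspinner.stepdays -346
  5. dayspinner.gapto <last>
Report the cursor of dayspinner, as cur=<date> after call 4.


I use dayspinner.anchor using d='2051-03-31', and see 2051-03-31.
I try dayspinner.monthend, which returns 2051-03-31.
Next I call dayspinner.stepdays using n='314', which returns 2052-02-08.
I try dayspinner.stepdays using n='-346', which returns 2051-02-27.
I use dayspinner.gapto using d='<last>', which returns 0.

Answer: cur=2051-02-27


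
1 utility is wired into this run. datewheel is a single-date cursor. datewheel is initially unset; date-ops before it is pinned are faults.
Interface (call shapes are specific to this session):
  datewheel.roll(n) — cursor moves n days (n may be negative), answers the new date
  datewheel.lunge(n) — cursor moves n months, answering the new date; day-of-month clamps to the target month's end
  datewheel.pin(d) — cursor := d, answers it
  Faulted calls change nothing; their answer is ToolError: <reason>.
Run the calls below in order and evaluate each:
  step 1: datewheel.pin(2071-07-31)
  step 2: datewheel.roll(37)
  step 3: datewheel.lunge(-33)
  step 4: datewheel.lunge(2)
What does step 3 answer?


$ datewheel.pin d=2071-07-31
  2071-07-31
$ datewheel.roll n=37
  2071-09-06
$ datewheel.lunge n=-33
  2068-12-06
$ datewheel.lunge n=2
  2069-02-06

Answer: 2068-12-06


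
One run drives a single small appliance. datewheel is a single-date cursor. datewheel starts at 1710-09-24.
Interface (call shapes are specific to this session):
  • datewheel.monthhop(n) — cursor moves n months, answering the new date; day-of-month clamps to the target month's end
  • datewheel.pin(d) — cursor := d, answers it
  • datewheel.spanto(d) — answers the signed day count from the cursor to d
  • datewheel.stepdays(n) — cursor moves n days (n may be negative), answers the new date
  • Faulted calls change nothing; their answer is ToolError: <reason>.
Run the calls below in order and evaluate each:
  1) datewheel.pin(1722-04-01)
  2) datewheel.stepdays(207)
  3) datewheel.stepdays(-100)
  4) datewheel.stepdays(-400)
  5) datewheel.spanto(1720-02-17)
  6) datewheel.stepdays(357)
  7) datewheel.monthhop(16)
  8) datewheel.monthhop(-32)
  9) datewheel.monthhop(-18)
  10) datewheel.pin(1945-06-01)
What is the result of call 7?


Answer: 1723-10-04

Derivation:
-- datewheel.pin(d→1722-04-01) ~> 1722-04-01
-- datewheel.stepdays(n→207) ~> 1722-10-25
-- datewheel.stepdays(n→-100) ~> 1722-07-17
-- datewheel.stepdays(n→-400) ~> 1721-06-12
-- datewheel.spanto(d→1720-02-17) ~> -481
-- datewheel.stepdays(n→357) ~> 1722-06-04
-- datewheel.monthhop(n→16) ~> 1723-10-04
-- datewheel.monthhop(n→-32) ~> 1721-02-04
-- datewheel.monthhop(n→-18) ~> 1719-08-04
-- datewheel.pin(d→1945-06-01) ~> 1945-06-01


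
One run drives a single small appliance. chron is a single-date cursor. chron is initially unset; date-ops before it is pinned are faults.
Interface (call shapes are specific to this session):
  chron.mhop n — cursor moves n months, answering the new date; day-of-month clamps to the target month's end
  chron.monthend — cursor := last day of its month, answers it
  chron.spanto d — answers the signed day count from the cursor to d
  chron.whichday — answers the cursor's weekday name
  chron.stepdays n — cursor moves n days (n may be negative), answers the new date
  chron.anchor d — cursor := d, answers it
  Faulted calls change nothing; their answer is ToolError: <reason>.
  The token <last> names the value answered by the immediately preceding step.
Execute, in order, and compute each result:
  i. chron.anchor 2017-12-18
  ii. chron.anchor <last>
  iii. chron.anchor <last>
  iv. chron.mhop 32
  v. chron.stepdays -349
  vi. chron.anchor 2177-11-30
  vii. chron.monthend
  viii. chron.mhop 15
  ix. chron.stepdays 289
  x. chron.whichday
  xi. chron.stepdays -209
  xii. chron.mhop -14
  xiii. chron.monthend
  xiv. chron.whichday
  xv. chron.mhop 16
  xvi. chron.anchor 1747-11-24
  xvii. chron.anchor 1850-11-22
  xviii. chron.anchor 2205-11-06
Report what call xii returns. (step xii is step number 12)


Answer: 2178-03-19

Derivation:
==> chron.anchor(d=2017-12-18)
<== 2017-12-18
==> chron.anchor(d=<last>)
<== 2017-12-18
==> chron.anchor(d=<last>)
<== 2017-12-18
==> chron.mhop(n=32)
<== 2020-08-18
==> chron.stepdays(n=-349)
<== 2019-09-04
==> chron.anchor(d=2177-11-30)
<== 2177-11-30
==> chron.monthend()
<== 2177-11-30
==> chron.mhop(n=15)
<== 2179-02-28
==> chron.stepdays(n=289)
<== 2179-12-14
==> chron.whichday()
<== Tuesday
==> chron.stepdays(n=-209)
<== 2179-05-19
==> chron.mhop(n=-14)
<== 2178-03-19
==> chron.monthend()
<== 2178-03-31
==> chron.whichday()
<== Tuesday
==> chron.mhop(n=16)
<== 2179-07-31
==> chron.anchor(d=1747-11-24)
<== 1747-11-24
==> chron.anchor(d=1850-11-22)
<== 1850-11-22
==> chron.anchor(d=2205-11-06)
<== 2205-11-06


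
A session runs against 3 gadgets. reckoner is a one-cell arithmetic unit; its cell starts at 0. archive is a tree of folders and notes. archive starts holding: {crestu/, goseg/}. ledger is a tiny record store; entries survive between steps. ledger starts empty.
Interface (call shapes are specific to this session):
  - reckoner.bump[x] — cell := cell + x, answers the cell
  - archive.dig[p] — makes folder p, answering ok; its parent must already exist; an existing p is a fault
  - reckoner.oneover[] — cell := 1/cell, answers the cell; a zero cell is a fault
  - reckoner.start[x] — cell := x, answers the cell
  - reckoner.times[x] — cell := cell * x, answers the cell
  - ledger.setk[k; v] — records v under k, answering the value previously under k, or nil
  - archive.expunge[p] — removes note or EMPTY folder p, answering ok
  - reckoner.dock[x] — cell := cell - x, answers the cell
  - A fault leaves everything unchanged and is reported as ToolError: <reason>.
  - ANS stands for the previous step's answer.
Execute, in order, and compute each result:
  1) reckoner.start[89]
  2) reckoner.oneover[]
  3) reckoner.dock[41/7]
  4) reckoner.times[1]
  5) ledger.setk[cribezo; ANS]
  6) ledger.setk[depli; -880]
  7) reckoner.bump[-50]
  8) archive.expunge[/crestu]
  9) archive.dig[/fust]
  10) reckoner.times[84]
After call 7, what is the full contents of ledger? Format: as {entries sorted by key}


Do: start[x=89]
See: 89
Do: oneover[]
See: 1/89
Do: dock[x=41/7]
See: -3642/623
Do: times[x=1]
See: -3642/623
Do: setk[k=cribezo; v=ANS]
See: nil
Do: setk[k=depli; v=-880]
See: nil
Do: bump[x=-50]
See: -34792/623
Do: expunge[p=/crestu]
See: ok
Do: dig[p=/fust]
See: ok
Do: times[x=84]
See: -417504/89

Answer: {cribezo=-3642/623, depli=-880}


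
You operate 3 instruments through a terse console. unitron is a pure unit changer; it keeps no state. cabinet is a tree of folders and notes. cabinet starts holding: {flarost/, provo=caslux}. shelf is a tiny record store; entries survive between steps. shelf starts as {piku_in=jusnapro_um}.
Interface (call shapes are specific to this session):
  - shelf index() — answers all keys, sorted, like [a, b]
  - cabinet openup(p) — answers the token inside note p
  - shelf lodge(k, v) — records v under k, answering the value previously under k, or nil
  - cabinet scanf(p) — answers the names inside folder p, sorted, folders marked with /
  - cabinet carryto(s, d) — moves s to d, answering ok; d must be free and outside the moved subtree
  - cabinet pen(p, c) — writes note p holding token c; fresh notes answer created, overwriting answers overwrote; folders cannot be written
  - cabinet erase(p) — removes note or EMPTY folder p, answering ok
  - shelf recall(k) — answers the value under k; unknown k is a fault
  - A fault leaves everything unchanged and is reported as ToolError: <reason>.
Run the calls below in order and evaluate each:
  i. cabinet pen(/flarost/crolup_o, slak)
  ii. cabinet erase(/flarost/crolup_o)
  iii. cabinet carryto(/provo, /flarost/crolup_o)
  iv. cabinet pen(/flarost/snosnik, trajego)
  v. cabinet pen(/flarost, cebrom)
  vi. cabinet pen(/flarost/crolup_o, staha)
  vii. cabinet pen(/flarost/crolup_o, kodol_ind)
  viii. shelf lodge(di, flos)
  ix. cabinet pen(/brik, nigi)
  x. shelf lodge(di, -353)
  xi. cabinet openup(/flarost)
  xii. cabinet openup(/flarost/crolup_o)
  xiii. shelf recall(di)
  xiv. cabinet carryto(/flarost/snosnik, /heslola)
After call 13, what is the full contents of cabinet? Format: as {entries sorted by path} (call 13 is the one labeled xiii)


Answer: {brik=nigi, flarost/, flarost/crolup_o=kodol_ind, flarost/snosnik=trajego}

Derivation:
# 1. cabinet pen(p: /flarost/crolup_o, c: slak) == created
# 2. cabinet erase(p: /flarost/crolup_o) == ok
# 3. cabinet carryto(s: /provo, d: /flarost/crolup_o) == ok
# 4. cabinet pen(p: /flarost/snosnik, c: trajego) == created
# 5. cabinet pen(p: /flarost, c: cebrom) == ToolError: is a directory
# 6. cabinet pen(p: /flarost/crolup_o, c: staha) == overwrote
# 7. cabinet pen(p: /flarost/crolup_o, c: kodol_ind) == overwrote
# 8. shelf lodge(k: di, v: flos) == nil
# 9. cabinet pen(p: /brik, c: nigi) == created
# 10. shelf lodge(k: di, v: -353) == flos
# 11. cabinet openup(p: /flarost) == ToolError: is a directory
# 12. cabinet openup(p: /flarost/crolup_o) == kodol_ind
# 13. shelf recall(k: di) == -353
# 14. cabinet carryto(s: /flarost/snosnik, d: /heslola) == ok


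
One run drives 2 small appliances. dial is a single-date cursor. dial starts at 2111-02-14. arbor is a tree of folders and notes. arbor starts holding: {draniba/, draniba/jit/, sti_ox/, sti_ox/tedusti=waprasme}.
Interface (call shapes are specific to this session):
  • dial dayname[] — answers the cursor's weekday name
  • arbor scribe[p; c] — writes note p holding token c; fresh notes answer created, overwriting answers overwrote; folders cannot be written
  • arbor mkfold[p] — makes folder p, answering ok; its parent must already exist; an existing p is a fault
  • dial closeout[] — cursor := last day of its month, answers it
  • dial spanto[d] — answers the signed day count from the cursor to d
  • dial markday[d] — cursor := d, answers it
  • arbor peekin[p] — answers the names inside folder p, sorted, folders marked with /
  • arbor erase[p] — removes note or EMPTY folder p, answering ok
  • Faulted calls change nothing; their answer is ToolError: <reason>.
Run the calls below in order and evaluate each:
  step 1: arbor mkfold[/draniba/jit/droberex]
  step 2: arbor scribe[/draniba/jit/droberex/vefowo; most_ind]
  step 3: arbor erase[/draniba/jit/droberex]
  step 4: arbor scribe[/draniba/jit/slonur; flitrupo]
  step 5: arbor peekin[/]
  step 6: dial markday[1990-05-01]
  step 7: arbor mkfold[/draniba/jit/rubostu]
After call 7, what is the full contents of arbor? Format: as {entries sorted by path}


$ arbor mkfold /draniba/jit/droberex
  ok
$ arbor scribe /draniba/jit/droberex/vefowo most_ind
  created
$ arbor erase /draniba/jit/droberex
  ToolError: not empty
$ arbor scribe /draniba/jit/slonur flitrupo
  created
$ arbor peekin /
  [draniba/, sti_ox/]
$ dial markday 1990-05-01
  1990-05-01
$ arbor mkfold /draniba/jit/rubostu
  ok

Answer: {draniba/, draniba/jit/, draniba/jit/droberex/, draniba/jit/droberex/vefowo=most_ind, draniba/jit/rubostu/, draniba/jit/slonur=flitrupo, sti_ox/, sti_ox/tedusti=waprasme}


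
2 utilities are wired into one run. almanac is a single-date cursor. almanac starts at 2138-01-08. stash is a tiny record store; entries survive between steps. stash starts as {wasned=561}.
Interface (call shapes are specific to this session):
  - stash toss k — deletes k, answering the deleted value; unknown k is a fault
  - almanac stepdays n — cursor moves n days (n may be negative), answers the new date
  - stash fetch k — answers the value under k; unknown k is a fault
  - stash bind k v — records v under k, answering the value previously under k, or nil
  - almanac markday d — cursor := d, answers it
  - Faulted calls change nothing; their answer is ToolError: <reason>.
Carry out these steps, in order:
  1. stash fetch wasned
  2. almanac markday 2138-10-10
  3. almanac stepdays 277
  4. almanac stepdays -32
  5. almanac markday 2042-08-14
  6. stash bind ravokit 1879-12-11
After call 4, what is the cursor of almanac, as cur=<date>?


==> stash fetch(k: wasned)
<== 561
==> almanac markday(d: 2138-10-10)
<== 2138-10-10
==> almanac stepdays(n: 277)
<== 2139-07-14
==> almanac stepdays(n: -32)
<== 2139-06-12
==> almanac markday(d: 2042-08-14)
<== 2042-08-14
==> stash bind(k: ravokit, v: 1879-12-11)
<== nil

Answer: cur=2139-06-12


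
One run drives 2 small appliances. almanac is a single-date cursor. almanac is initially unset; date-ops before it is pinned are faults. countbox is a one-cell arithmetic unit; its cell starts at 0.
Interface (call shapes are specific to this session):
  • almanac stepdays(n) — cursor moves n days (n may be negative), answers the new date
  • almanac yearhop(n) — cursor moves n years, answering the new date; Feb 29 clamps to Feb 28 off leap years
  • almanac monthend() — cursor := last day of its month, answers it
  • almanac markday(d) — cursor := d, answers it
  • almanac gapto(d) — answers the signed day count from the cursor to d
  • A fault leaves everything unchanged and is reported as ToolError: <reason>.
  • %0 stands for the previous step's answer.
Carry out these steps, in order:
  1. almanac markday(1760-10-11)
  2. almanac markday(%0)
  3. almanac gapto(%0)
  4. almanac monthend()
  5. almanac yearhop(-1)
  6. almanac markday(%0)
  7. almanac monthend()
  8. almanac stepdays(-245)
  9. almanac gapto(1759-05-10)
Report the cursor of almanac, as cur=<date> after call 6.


# 1. almanac markday(d='1760-10-11') ~> 1760-10-11
# 2. almanac markday(d='%0') ~> 1760-10-11
# 3. almanac gapto(d='%0') ~> 0
# 4. almanac monthend() ~> 1760-10-31
# 5. almanac yearhop(n='-1') ~> 1759-10-31
# 6. almanac markday(d='%0') ~> 1759-10-31
# 7. almanac monthend() ~> 1759-10-31
# 8. almanac stepdays(n='-245') ~> 1759-02-28
# 9. almanac gapto(d='1759-05-10') ~> 71

Answer: cur=1759-10-31


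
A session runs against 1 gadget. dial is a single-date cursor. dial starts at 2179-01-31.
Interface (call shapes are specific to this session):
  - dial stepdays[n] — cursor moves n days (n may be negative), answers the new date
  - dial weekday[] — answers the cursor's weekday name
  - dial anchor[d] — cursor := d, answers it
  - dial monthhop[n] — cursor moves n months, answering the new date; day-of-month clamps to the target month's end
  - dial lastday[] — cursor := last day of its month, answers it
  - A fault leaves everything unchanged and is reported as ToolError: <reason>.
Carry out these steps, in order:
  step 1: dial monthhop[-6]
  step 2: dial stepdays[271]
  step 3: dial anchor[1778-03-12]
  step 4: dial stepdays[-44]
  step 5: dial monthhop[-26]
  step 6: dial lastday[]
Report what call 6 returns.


Act: dial monthhop[n: -6]
Obs: 2178-07-31
Act: dial stepdays[n: 271]
Obs: 2179-04-28
Act: dial anchor[d: 1778-03-12]
Obs: 1778-03-12
Act: dial stepdays[n: -44]
Obs: 1778-01-27
Act: dial monthhop[n: -26]
Obs: 1775-11-27
Act: dial lastday[]
Obs: 1775-11-30

Answer: 1775-11-30


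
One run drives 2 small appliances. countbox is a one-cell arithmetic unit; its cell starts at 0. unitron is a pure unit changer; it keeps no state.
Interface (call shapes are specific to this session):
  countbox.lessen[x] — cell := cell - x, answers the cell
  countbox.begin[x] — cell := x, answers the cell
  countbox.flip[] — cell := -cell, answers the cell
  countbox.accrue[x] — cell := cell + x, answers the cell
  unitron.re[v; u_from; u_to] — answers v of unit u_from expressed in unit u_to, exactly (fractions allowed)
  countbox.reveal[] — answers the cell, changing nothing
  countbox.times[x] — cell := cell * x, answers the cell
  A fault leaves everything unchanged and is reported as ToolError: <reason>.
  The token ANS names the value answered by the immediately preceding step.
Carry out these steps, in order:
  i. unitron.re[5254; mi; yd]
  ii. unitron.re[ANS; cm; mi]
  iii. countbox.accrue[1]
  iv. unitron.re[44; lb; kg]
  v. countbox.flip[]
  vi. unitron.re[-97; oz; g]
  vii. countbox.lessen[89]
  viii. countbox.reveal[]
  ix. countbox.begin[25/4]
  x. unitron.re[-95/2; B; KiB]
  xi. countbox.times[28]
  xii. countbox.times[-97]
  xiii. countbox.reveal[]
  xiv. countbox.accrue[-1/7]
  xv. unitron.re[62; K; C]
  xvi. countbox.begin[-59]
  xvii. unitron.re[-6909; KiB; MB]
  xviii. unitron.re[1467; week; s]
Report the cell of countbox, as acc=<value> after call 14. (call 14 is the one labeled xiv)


Answer: acc=-118826/7

Derivation:
I run re using v: 5254, u_from: mi, u_to: yd, giving 9247040.
Invoking re using v: ANS, u_from: cm, u_to: mi, — result: 65675/1143.
Invoking accrue using x: 1, and observe 1.
Now I run re using v: 44, u_from: lb, u_to: kg, and get 498951607/25000000.
Using flip, and see -1.
I try re using v: -97, u_from: oz, u_to: g, — result: -4399845989/1600000.
I try lessen using x: 89, and get -90.
Calling reveal, yielding -90.
Calling begin using x: 25/4, → 25/4.
Invoking re using v: -95/2, u_from: B, u_to: KiB, yielding -95/2048.
I run times using x: 28, and see 175.
Calling times using x: -97, — result: -16975.
I use reveal(), → -16975.
Now I run accrue using x: -1/7, giving -118826/7.
I use re using v: 62, u_from: K, u_to: C, → -4223/20.
Then begin using x: -59, → -59.
Using re using v: -6909, u_from: KiB, u_to: MB, and get -110544/15625.
I invoke re using v: 1467, u_from: week, u_to: s, which returns 887241600.


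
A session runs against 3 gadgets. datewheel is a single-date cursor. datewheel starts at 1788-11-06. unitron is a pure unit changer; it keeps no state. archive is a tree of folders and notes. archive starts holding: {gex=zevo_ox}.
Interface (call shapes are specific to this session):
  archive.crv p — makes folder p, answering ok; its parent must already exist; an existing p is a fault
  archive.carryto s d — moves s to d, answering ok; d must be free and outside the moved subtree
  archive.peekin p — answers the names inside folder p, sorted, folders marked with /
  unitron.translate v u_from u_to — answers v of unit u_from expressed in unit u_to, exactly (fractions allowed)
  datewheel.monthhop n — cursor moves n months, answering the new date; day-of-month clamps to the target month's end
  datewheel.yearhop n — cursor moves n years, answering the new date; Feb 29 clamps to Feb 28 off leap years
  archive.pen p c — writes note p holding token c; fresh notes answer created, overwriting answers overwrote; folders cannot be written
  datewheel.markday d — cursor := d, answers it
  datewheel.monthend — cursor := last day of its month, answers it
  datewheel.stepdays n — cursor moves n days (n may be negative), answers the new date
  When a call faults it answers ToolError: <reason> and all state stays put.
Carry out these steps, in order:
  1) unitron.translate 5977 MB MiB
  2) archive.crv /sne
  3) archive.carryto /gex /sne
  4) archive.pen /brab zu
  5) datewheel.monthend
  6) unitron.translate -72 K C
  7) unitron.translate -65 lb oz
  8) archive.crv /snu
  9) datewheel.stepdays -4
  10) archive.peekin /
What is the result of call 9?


>> unitron.translate(v='5977', u_from='MB', u_to='MiB')
<< 93390625/16384
>> archive.crv(p='/sne')
<< ok
>> archive.carryto(s='/gex', d='/sne')
<< ToolError: exists
>> archive.pen(p='/brab', c='zu')
<< created
>> datewheel.monthend()
<< 1788-11-30
>> unitron.translate(v='-72', u_from='K', u_to='C')
<< -6903/20
>> unitron.translate(v='-65', u_from='lb', u_to='oz')
<< -1040
>> archive.crv(p='/snu')
<< ok
>> datewheel.stepdays(n='-4')
<< 1788-11-26
>> archive.peekin(p='/')
<< [brab, gex, sne/, snu/]

Answer: 1788-11-26


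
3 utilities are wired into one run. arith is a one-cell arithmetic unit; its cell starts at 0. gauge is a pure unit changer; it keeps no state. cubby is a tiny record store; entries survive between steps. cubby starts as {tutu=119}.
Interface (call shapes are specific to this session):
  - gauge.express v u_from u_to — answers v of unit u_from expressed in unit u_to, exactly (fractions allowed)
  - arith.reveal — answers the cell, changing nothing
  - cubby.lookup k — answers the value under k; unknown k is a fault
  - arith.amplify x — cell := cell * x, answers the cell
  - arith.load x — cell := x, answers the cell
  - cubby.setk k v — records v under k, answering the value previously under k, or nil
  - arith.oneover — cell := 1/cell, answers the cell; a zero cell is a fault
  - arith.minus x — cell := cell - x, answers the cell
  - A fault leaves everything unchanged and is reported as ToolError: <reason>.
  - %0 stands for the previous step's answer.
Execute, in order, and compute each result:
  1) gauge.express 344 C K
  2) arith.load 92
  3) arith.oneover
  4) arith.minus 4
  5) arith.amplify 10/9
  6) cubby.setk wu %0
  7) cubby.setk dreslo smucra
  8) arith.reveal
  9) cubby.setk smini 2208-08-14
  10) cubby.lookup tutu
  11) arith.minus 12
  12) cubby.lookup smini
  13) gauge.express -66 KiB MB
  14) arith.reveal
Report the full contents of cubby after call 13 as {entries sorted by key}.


Answer: {dreslo=smucra, smini=2208-08-14, tutu=119, wu=-1835/414}

Derivation:
$ express 344 C K
= 12343/20
$ load 92
= 92
$ oneover
= 1/92
$ minus 4
= -367/92
$ amplify 10/9
= -1835/414
$ setk wu %0
= nil
$ setk dreslo smucra
= nil
$ reveal
= -1835/414
$ setk smini 2208-08-14
= nil
$ lookup tutu
= 119
$ minus 12
= -6803/414
$ lookup smini
= 2208-08-14
$ express -66 KiB MB
= -1056/15625
$ reveal
= -6803/414


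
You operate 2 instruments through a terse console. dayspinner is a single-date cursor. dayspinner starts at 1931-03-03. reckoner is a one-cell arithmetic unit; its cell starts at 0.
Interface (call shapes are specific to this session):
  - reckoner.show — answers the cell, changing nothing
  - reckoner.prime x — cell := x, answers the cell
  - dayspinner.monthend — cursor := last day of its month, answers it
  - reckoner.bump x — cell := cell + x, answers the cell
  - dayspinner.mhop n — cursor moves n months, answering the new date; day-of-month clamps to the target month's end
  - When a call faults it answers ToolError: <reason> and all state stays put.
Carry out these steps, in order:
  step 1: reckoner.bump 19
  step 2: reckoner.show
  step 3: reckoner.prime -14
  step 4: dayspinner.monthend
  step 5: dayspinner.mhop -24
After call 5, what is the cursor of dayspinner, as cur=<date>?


Answer: cur=1929-03-31

Derivation:
# bump(19) => 19
# show() => 19
# prime(-14) => -14
# monthend() => 1931-03-31
# mhop(-24) => 1929-03-31


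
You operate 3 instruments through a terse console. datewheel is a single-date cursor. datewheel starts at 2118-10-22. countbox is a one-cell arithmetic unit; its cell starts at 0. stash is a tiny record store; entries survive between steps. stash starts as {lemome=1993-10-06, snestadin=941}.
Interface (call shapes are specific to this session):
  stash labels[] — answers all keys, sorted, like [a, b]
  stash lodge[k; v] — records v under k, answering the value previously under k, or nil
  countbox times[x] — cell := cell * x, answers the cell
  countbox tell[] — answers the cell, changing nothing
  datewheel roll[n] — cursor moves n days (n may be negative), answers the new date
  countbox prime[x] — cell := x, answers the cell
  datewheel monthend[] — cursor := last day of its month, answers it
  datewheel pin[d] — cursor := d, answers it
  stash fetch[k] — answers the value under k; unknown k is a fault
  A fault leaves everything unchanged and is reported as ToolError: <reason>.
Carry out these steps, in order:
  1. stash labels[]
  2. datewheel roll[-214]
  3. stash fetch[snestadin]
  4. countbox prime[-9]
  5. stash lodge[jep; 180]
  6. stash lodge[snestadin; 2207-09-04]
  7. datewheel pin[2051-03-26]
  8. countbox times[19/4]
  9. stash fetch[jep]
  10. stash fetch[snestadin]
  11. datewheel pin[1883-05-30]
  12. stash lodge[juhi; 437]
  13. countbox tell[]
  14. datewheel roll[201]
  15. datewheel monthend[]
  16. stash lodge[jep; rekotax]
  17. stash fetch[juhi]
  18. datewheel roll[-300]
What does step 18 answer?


==> stash labels()
<== [lemome, snestadin]
==> datewheel roll(n='-214')
<== 2118-03-22
==> stash fetch(k='snestadin')
<== 941
==> countbox prime(x='-9')
<== -9
==> stash lodge(k='jep', v='180')
<== nil
==> stash lodge(k='snestadin', v='2207-09-04')
<== 941
==> datewheel pin(d='2051-03-26')
<== 2051-03-26
==> countbox times(x='19/4')
<== -171/4
==> stash fetch(k='jep')
<== 180
==> stash fetch(k='snestadin')
<== 2207-09-04
==> datewheel pin(d='1883-05-30')
<== 1883-05-30
==> stash lodge(k='juhi', v='437')
<== nil
==> countbox tell()
<== -171/4
==> datewheel roll(n='201')
<== 1883-12-17
==> datewheel monthend()
<== 1883-12-31
==> stash lodge(k='jep', v='rekotax')
<== 180
==> stash fetch(k='juhi')
<== 437
==> datewheel roll(n='-300')
<== 1883-03-06

Answer: 1883-03-06


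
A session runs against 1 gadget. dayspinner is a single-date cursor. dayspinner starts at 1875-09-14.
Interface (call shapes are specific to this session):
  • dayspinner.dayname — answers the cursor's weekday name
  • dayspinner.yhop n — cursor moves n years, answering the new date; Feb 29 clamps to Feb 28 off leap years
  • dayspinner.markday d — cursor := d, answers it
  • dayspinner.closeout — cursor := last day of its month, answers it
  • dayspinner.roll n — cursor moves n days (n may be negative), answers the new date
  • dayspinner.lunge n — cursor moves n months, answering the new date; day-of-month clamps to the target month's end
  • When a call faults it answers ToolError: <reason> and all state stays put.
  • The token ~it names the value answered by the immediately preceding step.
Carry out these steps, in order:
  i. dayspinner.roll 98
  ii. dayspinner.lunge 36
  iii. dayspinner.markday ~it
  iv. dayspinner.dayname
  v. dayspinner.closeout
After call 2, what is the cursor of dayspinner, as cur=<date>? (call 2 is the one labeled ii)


>> dayspinner.roll(n: 98)
<< 1875-12-21
>> dayspinner.lunge(n: 36)
<< 1878-12-21
>> dayspinner.markday(d: ~it)
<< 1878-12-21
>> dayspinner.dayname()
<< Saturday
>> dayspinner.closeout()
<< 1878-12-31

Answer: cur=1878-12-21


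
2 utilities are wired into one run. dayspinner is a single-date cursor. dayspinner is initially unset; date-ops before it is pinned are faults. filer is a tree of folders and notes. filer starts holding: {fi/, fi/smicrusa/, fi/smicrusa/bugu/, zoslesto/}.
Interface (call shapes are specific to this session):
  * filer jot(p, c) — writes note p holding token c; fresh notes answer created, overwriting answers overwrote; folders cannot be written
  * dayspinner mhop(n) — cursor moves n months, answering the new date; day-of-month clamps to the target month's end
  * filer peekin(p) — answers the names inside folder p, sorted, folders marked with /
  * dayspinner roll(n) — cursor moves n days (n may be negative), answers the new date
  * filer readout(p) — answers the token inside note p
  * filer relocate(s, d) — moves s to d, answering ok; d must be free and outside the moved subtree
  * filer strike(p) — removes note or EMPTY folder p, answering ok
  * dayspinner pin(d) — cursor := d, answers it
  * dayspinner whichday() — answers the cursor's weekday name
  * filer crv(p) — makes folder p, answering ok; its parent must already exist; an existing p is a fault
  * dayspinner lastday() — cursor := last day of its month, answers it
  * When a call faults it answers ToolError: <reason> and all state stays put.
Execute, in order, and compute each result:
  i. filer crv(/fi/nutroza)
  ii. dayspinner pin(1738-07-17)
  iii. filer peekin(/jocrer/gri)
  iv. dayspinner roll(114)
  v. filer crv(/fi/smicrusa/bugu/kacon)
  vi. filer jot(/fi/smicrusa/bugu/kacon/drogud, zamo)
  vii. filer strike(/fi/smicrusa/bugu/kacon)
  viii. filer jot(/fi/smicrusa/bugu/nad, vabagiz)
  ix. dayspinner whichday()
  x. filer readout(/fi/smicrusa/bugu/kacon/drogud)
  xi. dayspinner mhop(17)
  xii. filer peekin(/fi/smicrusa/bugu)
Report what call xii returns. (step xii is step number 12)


I invoke filer crv using p→/fi/nutroza, and get ok.
I call dayspinner pin using d→1738-07-17, which returns 1738-07-17.
Invoking filer peekin using p→/jocrer/gri: ToolError: not found.
Then dayspinner roll using n→114, → 1738-11-08.
Calling filer crv using p→/fi/smicrusa/bugu/kacon, and observe ok.
Then filer jot using p→/fi/smicrusa/bugu/kacon/drogud, c→zamo, and see created.
Then filer strike using p→/fi/smicrusa/bugu/kacon, yielding ToolError: not empty.
Next I call filer jot using p→/fi/smicrusa/bugu/nad, c→vabagiz, and get created.
Next I call dayspinner whichday(): Saturday.
Now I run filer readout using p→/fi/smicrusa/bugu/kacon/drogud, giving zamo.
Using dayspinner mhop using n→17, — result: 1740-04-08.
Next I call filer peekin using p→/fi/smicrusa/bugu, and get [kacon/, nad].

Answer: [kacon/, nad]
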